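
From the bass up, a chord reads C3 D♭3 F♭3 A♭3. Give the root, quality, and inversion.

Reducing to letter names: C, Db, Fb, Ab. These stack in thirds as Db–Fb–Ab–C — a Db minor-major seventh chord.
With the seventh (C) in the bass, the chord is in third inversion (figured bass 4/2).

Db minor-major seventh, third inversion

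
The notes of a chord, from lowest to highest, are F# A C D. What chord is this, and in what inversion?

D dominant seventh, first inversion

The pitch classes F#, A, C, D arrange in thirds as D–F#–A–C: a D dominant seventh chord.
F# is the third of D dominant seventh; third in the bass means first inversion (figured bass 6/5).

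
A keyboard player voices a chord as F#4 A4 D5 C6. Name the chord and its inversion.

The pitch classes F#, A, D, C arrange in thirds as D–F#–A–C: a D dominant seventh chord.
F# is the third of D dominant seventh; third in the bass means first inversion (figured bass 6/5).

D dominant seventh, first inversion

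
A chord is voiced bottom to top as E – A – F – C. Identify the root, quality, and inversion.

The pitch classes E, A, F, C arrange in thirds as F–A–C–E: an F major seventh chord.
With the seventh (E) in the bass, the chord is in third inversion (figured bass 4/2).

F major seventh, third inversion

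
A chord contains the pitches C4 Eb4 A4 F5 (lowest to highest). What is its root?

F

Reordering C, Eb, A, F into stacked thirds gives F–A–C–Eb; the bottom of that stack, F, is the root.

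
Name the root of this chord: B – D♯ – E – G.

The distinct letter names are B, D#, E, G. Arranged as a stack of thirds they read E–G–B–D#, so E is the root (an E minor-major seventh chord).

E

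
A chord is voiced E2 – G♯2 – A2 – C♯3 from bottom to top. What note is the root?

A

Reordering E, G#, A, C# into stacked thirds gives A–C#–E–G#; the bottom of that stack, A, is the root.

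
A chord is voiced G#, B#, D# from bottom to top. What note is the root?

Reordering G#, B#, D# into stacked thirds gives G#–B#–D#; the bottom of that stack, G#, is the root.

G#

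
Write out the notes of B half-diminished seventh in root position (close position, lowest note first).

The chord tones are B–D–F–A. With the root (B) lowest for root position: B, D, F, A.

B, D, F, A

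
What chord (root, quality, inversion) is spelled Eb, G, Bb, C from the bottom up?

Reducing to letter names: Eb, G, Bb, C. These stack in thirds as C–Eb–G–Bb — a C minor seventh chord.
Eb is the third of C minor seventh; third in the bass means first inversion (figured bass 6/5).

C minor seventh, first inversion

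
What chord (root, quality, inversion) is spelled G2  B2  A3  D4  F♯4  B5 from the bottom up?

The pitch classes G, B, A, D, F# arrange in thirds as G–B–D–F#–A: a G major ninth chord.
G is the root of G major ninth; root in the bass means root position.

G major ninth, root position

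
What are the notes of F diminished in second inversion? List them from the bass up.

Cb, F, Ab

Spelling F diminished: F–Ab–Cb. In second inversion the fifth is bass, giving Cb, F, Ab from the bottom.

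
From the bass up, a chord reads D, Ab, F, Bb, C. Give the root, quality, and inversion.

Reducing to letter names: D, Ab, F, Bb, C. These stack in thirds as Bb–D–F–Ab–C — a Bb dominant ninth chord.
With the third (D) in the bass, the chord is in first inversion.

Bb dominant ninth, first inversion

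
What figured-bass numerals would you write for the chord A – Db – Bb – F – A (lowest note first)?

The notes A, Db, Bb, F stack in thirds as Bb–Db–F–A — a Bb minor-major seventh chord. The bass A is the seventh, so this is third inversion: figured 4/2.

4/2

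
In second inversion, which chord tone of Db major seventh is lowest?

Db major seventh is Db–F–Ab–C. Second inversion places the fifth in the bass: Ab.

Ab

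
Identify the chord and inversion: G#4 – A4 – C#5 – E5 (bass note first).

The distinct note names are G#, A, C#, E. Stacked in thirds they read A–C#–E–G#, which is a major seventh chord on A.
G# is the seventh of A major seventh; seventh in the bass means third inversion (figured bass 4/2).

A major seventh, third inversion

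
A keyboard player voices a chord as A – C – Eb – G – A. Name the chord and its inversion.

The pitch classes A, C, Eb, G arrange in thirds as A–C–Eb–G: an A half-diminished seventh chord.
With the root (A) in the bass, the chord is in root position (figured bass 7).

A half-diminished seventh, root position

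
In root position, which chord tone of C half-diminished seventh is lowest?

C

The root of C half-diminished seventh (C–Eb–Gb–Bb) is C; that is the bass in root position.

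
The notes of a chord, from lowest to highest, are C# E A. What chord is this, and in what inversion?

The distinct note names are C#, E, A. Stacked in thirds they read A–C#–E, which is a major triad on A.
With the third (C#) in the bass, the chord is in first inversion (figured bass 6).

A major, first inversion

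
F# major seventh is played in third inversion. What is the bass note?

The seventh of F# major seventh (F#–A#–C#–E#) is E#; that is the bass in third inversion.

E#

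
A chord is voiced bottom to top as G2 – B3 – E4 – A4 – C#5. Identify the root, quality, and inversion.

A dominant ninth, third inversion

The distinct note names are G, B, E, A, C#. Stacked in thirds they read A–C#–E–G–B, which is a dominant ninth chord on A.
G is the seventh of A dominant ninth; seventh in the bass means third inversion.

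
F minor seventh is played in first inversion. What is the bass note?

F minor seventh is F–Ab–C–Eb. First inversion places the third in the bass: Ab.

Ab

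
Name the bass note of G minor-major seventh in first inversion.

In first inversion the third is lowest. For G minor-major seventh (G–Bb–D–F#) that is Bb.

Bb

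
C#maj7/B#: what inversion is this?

third inversion

C#maj7/B# means C# major seventh with B# in the bass. B# is the seventh of C# major seventh (C#–E#–G#–B#), so this is third inversion.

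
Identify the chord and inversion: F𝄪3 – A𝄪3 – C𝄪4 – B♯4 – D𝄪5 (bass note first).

The distinct note names are F##, A##, C##, B#, D##. Stacked in thirds they read B#–D##–F##–A##–C##, which is a major ninth chord on B#.
F## is the fifth of B# major ninth; fifth in the bass means second inversion.

B# major ninth, second inversion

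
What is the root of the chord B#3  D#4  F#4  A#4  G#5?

The distinct letter names are B#, D#, F#, A#, G#. Arranged as a stack of thirds they read G#–B#–D#–F#–A#, so G# is the root (a G# dominant ninth chord).

G#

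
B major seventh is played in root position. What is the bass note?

The root of B major seventh (B–D#–F#–A#) is B; that is the bass in root position.

B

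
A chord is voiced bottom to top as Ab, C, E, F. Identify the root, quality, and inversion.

The distinct note names are Ab, C, E, F. Stacked in thirds they read F–Ab–C–E, which is a minor-major seventh chord on F.
The lowest note is Ab, the third of the chord, so this is first inversion (figured bass 6/5).

F minor-major seventh, first inversion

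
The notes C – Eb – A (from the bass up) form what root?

Reordering C, Eb, A into stacked thirds gives A–C–Eb; the bottom of that stack, A, is the root.

A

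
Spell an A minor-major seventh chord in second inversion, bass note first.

E, G#, A, C

Spelling A minor-major seventh: A–C–E–G#. In second inversion the fifth is bass, giving E, G#, A, C from the bottom.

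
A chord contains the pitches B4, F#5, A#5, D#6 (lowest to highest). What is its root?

Reordering B, F#, A#, D# into stacked thirds gives B–D#–F#–A#; the bottom of that stack, B, is the root.

B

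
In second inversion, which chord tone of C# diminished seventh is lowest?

C# diminished seventh is C#–E–G–Bb. Second inversion places the fifth in the bass: G.

G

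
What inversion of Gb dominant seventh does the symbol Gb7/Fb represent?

third inversion

Gb7/Fb means Gb dominant seventh with Fb in the bass. Fb is the seventh of Gb dominant seventh (Gb–Bb–Db–Fb), so this is third inversion.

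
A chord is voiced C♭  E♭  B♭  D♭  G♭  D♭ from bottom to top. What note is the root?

Cb, Eb, Bb, Db, Gb are the tones of a Cb major ninth chord (Cb–Eb–Gb–Bb–Db), making Cb the root.

Cb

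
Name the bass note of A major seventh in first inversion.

C#

In first inversion the third is lowest. For A major seventh (A–C#–E–G#) that is C#.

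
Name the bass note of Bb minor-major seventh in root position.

Bb minor-major seventh is Bb–Db–F–A. Root position places the root in the bass: Bb.

Bb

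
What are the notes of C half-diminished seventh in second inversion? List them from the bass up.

Gb, Bb, C, Eb

The chord tones are C–Eb–Gb–Bb. With the fifth (Gb) lowest for second inversion: Gb, Bb, C, Eb.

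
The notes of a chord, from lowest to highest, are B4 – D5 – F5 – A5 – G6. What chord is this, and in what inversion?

Reducing to letter names: B, D, F, A, G. These stack in thirds as G–B–D–F–A — a G dominant ninth chord.
With the third (B) in the bass, the chord is in first inversion.

G dominant ninth, first inversion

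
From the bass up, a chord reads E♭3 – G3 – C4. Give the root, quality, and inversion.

C minor, first inversion

The pitch classes Eb, G, C arrange in thirds as C–Eb–G: a C minor triad.
The lowest note is Eb, the third of the chord, so this is first inversion (figured bass 6).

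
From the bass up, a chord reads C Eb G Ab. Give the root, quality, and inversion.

Ab major seventh, first inversion

Reducing to letter names: C, Eb, G, Ab. These stack in thirds as Ab–C–Eb–G — an Ab major seventh chord.
C is the third of Ab major seventh; third in the bass means first inversion (figured bass 6/5).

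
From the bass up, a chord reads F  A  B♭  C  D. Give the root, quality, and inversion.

Bb major ninth, second inversion

The distinct note names are F, A, Bb, C, D. Stacked in thirds they read Bb–D–F–A–C, which is a major ninth chord on Bb.
With the fifth (F) in the bass, the chord is in second inversion.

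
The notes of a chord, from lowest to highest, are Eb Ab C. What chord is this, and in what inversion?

The distinct note names are Eb, Ab, C. Stacked in thirds they read Ab–C–Eb, which is a major triad on Ab.
The lowest note is Eb, the fifth of the chord, so this is second inversion (figured bass 6/4).

Ab major, second inversion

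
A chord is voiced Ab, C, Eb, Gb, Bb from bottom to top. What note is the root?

Ab

Reordering Ab, C, Eb, Gb, Bb into stacked thirds gives Ab–C–Eb–Gb–Bb; the bottom of that stack, Ab, is the root.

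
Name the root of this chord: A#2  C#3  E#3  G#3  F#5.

Reordering A#, C#, E#, G#, F# into stacked thirds gives F#–A#–C#–E#–G#; the bottom of that stack, F#, is the root.

F#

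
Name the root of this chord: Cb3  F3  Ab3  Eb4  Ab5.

Cb, F, Ab, Eb are the tones of an F half-diminished seventh chord (F–Ab–Cb–Eb), making F the root.

F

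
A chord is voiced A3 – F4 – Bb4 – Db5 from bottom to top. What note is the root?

The distinct letter names are A, F, Bb, Db. Arranged as a stack of thirds they read Bb–Db–F–A, so Bb is the root (a Bb minor-major seventh chord).

Bb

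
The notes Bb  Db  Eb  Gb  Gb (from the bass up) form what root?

Eb

The distinct letter names are Bb, Db, Eb, Gb. Arranged as a stack of thirds they read Eb–Gb–Bb–Db, so Eb is the root (an Eb minor seventh chord).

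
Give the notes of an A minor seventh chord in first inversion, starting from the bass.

The chord tones are A–C–E–G. With the third (C) lowest for first inversion: C, E, G, A.

C, E, G, A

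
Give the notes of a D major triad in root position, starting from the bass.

D, F#, A

The chord tones are D–F#–A. With the root (D) lowest for root position: D, F#, A.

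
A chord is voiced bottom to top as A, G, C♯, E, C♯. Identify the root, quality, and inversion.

The distinct note names are A, G, C#, E. Stacked in thirds they read A–C#–E–G, which is a dominant seventh chord on A.
The lowest note is A, the root of the chord, so this is root position (figured bass 7).

A dominant seventh, root position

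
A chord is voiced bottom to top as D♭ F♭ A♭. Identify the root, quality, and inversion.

Reducing to letter names: Db, Fb, Ab. These stack in thirds as Db–Fb–Ab — a Db minor triad.
Db is the root of Db minor; root in the bass means root position (figured bass 5/3).

Db minor, root position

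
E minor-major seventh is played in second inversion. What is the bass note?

In second inversion the fifth is lowest. For E minor-major seventh (E–G–B–D#) that is B.

B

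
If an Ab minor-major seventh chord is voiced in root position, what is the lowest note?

Ab

In root position the root is lowest. For Ab minor-major seventh (Ab–Cb–Eb–G) that is Ab.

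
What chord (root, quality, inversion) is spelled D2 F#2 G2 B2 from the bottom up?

The distinct note names are D, F#, G, B. Stacked in thirds they read G–B–D–F#, which is a major seventh chord on G.
D is the fifth of G major seventh; fifth in the bass means second inversion (figured bass 4/3).

G major seventh, second inversion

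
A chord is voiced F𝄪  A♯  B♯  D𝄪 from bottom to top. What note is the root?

B#

The distinct letter names are F##, A#, B#, D##. Arranged as a stack of thirds they read B#–D##–F##–A#, so B# is the root (a B# dominant seventh chord).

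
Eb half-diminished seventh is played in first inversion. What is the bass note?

Gb

The third of Eb half-diminished seventh (Eb–Gb–Bbb–Db) is Gb; that is the bass in first inversion.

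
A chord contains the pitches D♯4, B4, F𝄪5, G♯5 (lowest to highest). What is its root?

G#

Reordering D#, B, F##, G# into stacked thirds gives G#–B–D#–F##; the bottom of that stack, G#, is the root.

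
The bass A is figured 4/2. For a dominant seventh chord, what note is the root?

The figures 4/2 mean the seventh of the chord is in the bass. If A is the seventh of a dominant seventh chord, the root is B (chord tones B–D#–F#–A).

B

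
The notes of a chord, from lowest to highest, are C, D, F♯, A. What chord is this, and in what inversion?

Reducing to letter names: C, D, F#, A. These stack in thirds as D–F#–A–C — a D dominant seventh chord.
The lowest note is C, the seventh of the chord, so this is third inversion (figured bass 4/2).

D dominant seventh, third inversion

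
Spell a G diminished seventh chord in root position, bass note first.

G diminished seventh is G–Bb–Db–Fb. Root position puts the root (G) in the bass, with the remaining tones above: G, Bb, Db, Fb.

G, Bb, Db, Fb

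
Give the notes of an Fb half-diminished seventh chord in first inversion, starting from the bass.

Abb, Cbb, Ebb, Fb

Fb half-diminished seventh is Fb–Abb–Cbb–Ebb. First inversion puts the third (Abb) in the bass, with the remaining tones above: Abb, Cbb, Ebb, Fb.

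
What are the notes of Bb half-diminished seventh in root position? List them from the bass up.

The chord tones are Bb–Db–Fb–Ab. With the root (Bb) lowest for root position: Bb, Db, Fb, Ab.

Bb, Db, Fb, Ab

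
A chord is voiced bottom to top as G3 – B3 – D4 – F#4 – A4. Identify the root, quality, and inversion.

G major ninth, root position

Reducing to letter names: G, B, D, F#, A. These stack in thirds as G–B–D–F#–A — a G major ninth chord.
The lowest note is G, the root of the chord, so this is root position.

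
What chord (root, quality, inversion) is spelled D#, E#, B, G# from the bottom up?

The distinct note names are D#, E#, B, G#. Stacked in thirds they read E#–G#–B–D#, which is a half-diminished seventh chord on E#.
D# is the seventh of E# half-diminished seventh; seventh in the bass means third inversion (figured bass 4/2).

E# half-diminished seventh, third inversion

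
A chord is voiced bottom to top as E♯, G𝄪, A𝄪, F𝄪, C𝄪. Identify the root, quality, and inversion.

F## dominant ninth, third inversion

Reducing to letter names: E#, G##, A##, F##, C##. These stack in thirds as F##–A##–C##–E#–G## — an F## dominant ninth chord.
E# is the seventh of F## dominant ninth; seventh in the bass means third inversion.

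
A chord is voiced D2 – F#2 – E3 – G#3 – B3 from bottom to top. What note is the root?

E

The distinct letter names are D, F#, E, G#, B. Arranged as a stack of thirds they read E–G#–B–D–F#, so E is the root (an E dominant ninth chord).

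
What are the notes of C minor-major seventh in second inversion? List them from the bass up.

Spelling C minor-major seventh: C–Eb–G–B. In second inversion the fifth is bass, giving G, B, C, Eb from the bottom.

G, B, C, Eb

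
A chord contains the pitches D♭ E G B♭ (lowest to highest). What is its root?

E

Db, E, G, Bb are the tones of an E diminished seventh chord (E–G–Bb–Db), making E the root.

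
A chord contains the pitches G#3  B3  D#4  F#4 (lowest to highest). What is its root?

G#, B, D#, F# are the tones of a G# minor seventh chord (G#–B–D#–F#), making G# the root.

G#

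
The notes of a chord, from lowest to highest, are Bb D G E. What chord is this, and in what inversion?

E half-diminished seventh, second inversion

Reducing to letter names: Bb, D, G, E. These stack in thirds as E–G–Bb–D — an E half-diminished seventh chord.
Bb is the fifth of E half-diminished seventh; fifth in the bass means second inversion (figured bass 4/3).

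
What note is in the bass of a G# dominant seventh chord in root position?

G#

In root position the root is lowest. For G# dominant seventh (G#–B#–D#–F#) that is G#.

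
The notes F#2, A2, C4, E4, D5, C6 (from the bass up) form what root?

D

Reordering F#, A, C, E, D into stacked thirds gives D–F#–A–C–E; the bottom of that stack, D, is the root.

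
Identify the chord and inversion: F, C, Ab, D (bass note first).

The distinct note names are F, C, Ab, D. Stacked in thirds they read D–F–Ab–C, which is a half-diminished seventh chord on D.
With the third (F) in the bass, the chord is in first inversion (figured bass 6/5).

D half-diminished seventh, first inversion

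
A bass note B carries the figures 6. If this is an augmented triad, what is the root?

G

The figures 6 mean the third of the chord is in the bass. If B is the third of an augmented triad, the root is G (chord tones G–B–D#).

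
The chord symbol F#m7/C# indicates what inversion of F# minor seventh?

second inversion

F#m7/C# means F# minor seventh with C# in the bass. C# is the fifth of F# minor seventh (F#–A–C#–E), so this is second inversion.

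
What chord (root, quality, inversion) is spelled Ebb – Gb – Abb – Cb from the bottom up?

Abb major seventh, second inversion

Reducing to letter names: Ebb, Gb, Abb, Cb. These stack in thirds as Abb–Cb–Ebb–Gb — an Abb major seventh chord.
Ebb is the fifth of Abb major seventh; fifth in the bass means second inversion (figured bass 4/3).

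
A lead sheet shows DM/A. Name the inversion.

DM/A means D major with A in the bass. A is the fifth of D major (D–F#–A), so this is second inversion.

second inversion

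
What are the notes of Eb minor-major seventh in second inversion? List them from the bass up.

Bb, D, Eb, Gb

Spelling Eb minor-major seventh: Eb–Gb–Bb–D. In second inversion the fifth is bass, giving Bb, D, Eb, Gb from the bottom.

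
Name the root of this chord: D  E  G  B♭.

D, E, G, Bb are the tones of an E half-diminished seventh chord (E–G–Bb–D), making E the root.

E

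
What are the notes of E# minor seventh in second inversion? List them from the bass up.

The chord tones are E#–G#–B#–D#. With the fifth (B#) lowest for second inversion: B#, D#, E#, G#.

B#, D#, E#, G#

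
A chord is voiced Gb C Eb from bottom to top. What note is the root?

Reordering Gb, C, Eb into stacked thirds gives C–Eb–Gb; the bottom of that stack, C, is the root.

C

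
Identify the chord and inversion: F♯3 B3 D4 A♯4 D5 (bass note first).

Reducing to letter names: F#, B, D, A#. These stack in thirds as B–D–F#–A# — a B minor-major seventh chord.
The lowest note is F#, the fifth of the chord, so this is second inversion (figured bass 4/3).

B minor-major seventh, second inversion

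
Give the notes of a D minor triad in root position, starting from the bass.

D, F, A

Spelling D minor: D–F–A. In root position the root is bass, giving D, F, A from the bottom.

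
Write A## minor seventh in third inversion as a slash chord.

Third inversion of A## minor seventh has the seventh (G##) in the bass. As a slash chord: A##m7/G##.

A##m7/G##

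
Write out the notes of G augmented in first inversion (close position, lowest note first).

The chord tones are G–B–D#. With the third (B) lowest for first inversion: B, D#, G.

B, D#, G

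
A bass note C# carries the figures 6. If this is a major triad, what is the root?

The figures 6 mean the third of the chord is in the bass. If C# is the third of a major triad, the root is A (chord tones A–C#–E).

A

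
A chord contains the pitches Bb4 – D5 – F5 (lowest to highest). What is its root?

Reordering Bb, D, F into stacked thirds gives Bb–D–F; the bottom of that stack, Bb, is the root.

Bb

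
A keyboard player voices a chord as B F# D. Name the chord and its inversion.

B minor, root position

The distinct note names are B, F#, D. Stacked in thirds they read B–D–F#, which is a minor triad on B.
With the root (B) in the bass, the chord is in root position (figured bass 5/3).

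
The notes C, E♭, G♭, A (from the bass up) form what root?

A

The distinct letter names are C, Eb, Gb, A. Arranged as a stack of thirds they read A–C–Eb–Gb, so A is the root (an A diminished seventh chord).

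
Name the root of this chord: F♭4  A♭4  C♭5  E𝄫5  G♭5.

Fb, Ab, Cb, Ebb, Gb are the tones of an Fb dominant ninth chord (Fb–Ab–Cb–Ebb–Gb), making Fb the root.

Fb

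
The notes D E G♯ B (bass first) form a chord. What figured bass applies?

4/2

The notes D, E, G#, B stack in thirds as E–G#–B–D — an E dominant seventh chord. The bass D is the seventh, so this is third inversion: figured 4/2.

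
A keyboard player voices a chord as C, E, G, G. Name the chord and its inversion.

C major, root position

The pitch classes C, E, G arrange in thirds as C–E–G: a C major triad.
With the root (C) in the bass, the chord is in root position (figured bass 5/3).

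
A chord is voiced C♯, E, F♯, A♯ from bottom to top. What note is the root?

Reordering C#, E, F#, A# into stacked thirds gives F#–A#–C#–E; the bottom of that stack, F#, is the root.

F#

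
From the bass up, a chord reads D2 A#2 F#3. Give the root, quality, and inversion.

D augmented, root position

The pitch classes D, A#, F# arrange in thirds as D–F#–A#: a D augmented triad.
D is the root of D augmented; root in the bass means root position (figured bass 5/3).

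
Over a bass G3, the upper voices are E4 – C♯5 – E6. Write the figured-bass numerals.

6/4

The notes G, E, C# stack in thirds as C#–E–G — a C# diminished triad. The bass G is the fifth, so this is second inversion: figured 6/4.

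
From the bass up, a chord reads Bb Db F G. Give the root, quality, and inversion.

Reducing to letter names: Bb, Db, F, G. These stack in thirds as G–Bb–Db–F — a G half-diminished seventh chord.
The lowest note is Bb, the third of the chord, so this is first inversion (figured bass 6/5).

G half-diminished seventh, first inversion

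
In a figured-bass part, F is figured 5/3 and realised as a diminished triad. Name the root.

F

The figures 5/3 mean the root of the chord is in the bass. If F is the root of a diminished triad, the root is F (chord tones F–Ab–Cb).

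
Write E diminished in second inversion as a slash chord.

Edim/Bb

Second inversion of E diminished has the fifth (Bb) in the bass. As a slash chord: Edim/Bb.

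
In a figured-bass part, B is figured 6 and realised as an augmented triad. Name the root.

G

The figures 6 mean the third of the chord is in the bass. If B is the third of an augmented triad, the root is G (chord tones G–B–D#).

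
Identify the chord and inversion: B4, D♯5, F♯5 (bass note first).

The pitch classes B, D#, F# arrange in thirds as B–D#–F#: a B major triad.
The lowest note is B, the root of the chord, so this is root position (figured bass 5/3).

B major, root position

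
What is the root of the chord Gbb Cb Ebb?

Cb

Gbb, Cb, Ebb are the tones of a Cb diminished triad (Cb–Ebb–Gbb), making Cb the root.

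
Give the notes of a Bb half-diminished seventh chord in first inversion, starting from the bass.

Db, Fb, Ab, Bb

Bb half-diminished seventh is Bb–Db–Fb–Ab. First inversion puts the third (Db) in the bass, with the remaining tones above: Db, Fb, Ab, Bb.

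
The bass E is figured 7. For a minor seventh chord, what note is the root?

E

The figures 7 mean the root of the chord is in the bass. If E is the root of a minor seventh chord, the root is E (chord tones E–G–B–D).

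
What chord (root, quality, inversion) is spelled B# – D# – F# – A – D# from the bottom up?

B# diminished seventh, root position

The pitch classes B#, D#, F#, A arrange in thirds as B#–D#–F#–A: a B# diminished seventh chord.
With the root (B#) in the bass, the chord is in root position (figured bass 7).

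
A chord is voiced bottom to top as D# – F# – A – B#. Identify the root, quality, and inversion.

The pitch classes D#, F#, A, B# arrange in thirds as B#–D#–F#–A: a B# diminished seventh chord.
The lowest note is D#, the third of the chord, so this is first inversion (figured bass 6/5).

B# diminished seventh, first inversion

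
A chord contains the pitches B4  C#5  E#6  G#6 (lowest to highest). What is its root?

B, C#, E#, G# are the tones of a C# dominant seventh chord (C#–E#–G#–B), making C# the root.

C#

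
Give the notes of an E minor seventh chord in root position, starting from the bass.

Spelling E minor seventh: E–G–B–D. In root position the root is bass, giving E, G, B, D from the bottom.

E, G, B, D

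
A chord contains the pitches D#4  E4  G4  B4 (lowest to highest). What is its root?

E

D#, E, G, B are the tones of an E minor-major seventh chord (E–G–B–D#), making E the root.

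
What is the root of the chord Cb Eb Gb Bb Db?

Reordering Cb, Eb, Gb, Bb, Db into stacked thirds gives Cb–Eb–Gb–Bb–Db; the bottom of that stack, Cb, is the root.

Cb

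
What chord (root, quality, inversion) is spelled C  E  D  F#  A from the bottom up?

The pitch classes C, E, D, F#, A arrange in thirds as D–F#–A–C–E: a D dominant ninth chord.
C is the seventh of D dominant ninth; seventh in the bass means third inversion.

D dominant ninth, third inversion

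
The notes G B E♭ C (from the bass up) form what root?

C

The distinct letter names are G, B, Eb, C. Arranged as a stack of thirds they read C–Eb–G–B, so C is the root (a C minor-major seventh chord).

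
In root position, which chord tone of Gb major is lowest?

Gb

The root of Gb major (Gb–Bb–Db) is Gb; that is the bass in root position.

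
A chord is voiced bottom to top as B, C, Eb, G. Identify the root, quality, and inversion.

C minor-major seventh, third inversion

The pitch classes B, C, Eb, G arrange in thirds as C–Eb–G–B: a C minor-major seventh chord.
B is the seventh of C minor-major seventh; seventh in the bass means third inversion (figured bass 4/2).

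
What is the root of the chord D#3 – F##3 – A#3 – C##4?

D#

Reordering D#, F##, A#, C## into stacked thirds gives D#–F##–A#–C##; the bottom of that stack, D#, is the root.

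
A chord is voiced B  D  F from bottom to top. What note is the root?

The distinct letter names are B, D, F. Arranged as a stack of thirds they read B–D–F, so B is the root (a B diminished triad).

B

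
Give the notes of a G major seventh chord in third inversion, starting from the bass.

F#, G, B, D

Spelling G major seventh: G–B–D–F#. In third inversion the seventh is bass, giving F#, G, B, D from the bottom.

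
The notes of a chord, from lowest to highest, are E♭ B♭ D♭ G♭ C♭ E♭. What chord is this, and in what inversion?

Cb major ninth, first inversion

The pitch classes Eb, Bb, Db, Gb, Cb arrange in thirds as Cb–Eb–Gb–Bb–Db: a Cb major ninth chord.
With the third (Eb) in the bass, the chord is in first inversion.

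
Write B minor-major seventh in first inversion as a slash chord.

Bm(maj7)/D

First inversion of B minor-major seventh has the third (D) in the bass. As a slash chord: Bm(maj7)/D.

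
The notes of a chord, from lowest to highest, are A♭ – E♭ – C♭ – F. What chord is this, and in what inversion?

Reducing to letter names: Ab, Eb, Cb, F. These stack in thirds as F–Ab–Cb–Eb — an F half-diminished seventh chord.
With the third (Ab) in the bass, the chord is in first inversion (figured bass 6/5).

F half-diminished seventh, first inversion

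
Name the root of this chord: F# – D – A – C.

The distinct letter names are F#, D, A, C. Arranged as a stack of thirds they read D–F#–A–C, so D is the root (a D dominant seventh chord).

D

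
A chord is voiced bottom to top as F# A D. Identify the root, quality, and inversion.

The distinct note names are F#, A, D. Stacked in thirds they read D–F#–A, which is a major triad on D.
With the third (F#) in the bass, the chord is in first inversion (figured bass 6).

D major, first inversion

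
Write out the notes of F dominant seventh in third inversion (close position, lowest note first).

Eb, F, A, C

F dominant seventh is F–A–C–Eb. Third inversion puts the seventh (Eb) in the bass, with the remaining tones above: Eb, F, A, C.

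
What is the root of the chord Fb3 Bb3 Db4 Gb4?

Gb

Fb, Bb, Db, Gb are the tones of a Gb dominant seventh chord (Gb–Bb–Db–Fb), making Gb the root.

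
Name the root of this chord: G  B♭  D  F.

G, Bb, D, F are the tones of a G minor seventh chord (G–Bb–D–F), making G the root.

G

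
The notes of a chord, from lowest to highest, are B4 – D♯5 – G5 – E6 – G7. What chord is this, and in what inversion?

E minor-major seventh, second inversion

The distinct note names are B, D#, G, E. Stacked in thirds they read E–G–B–D#, which is a minor-major seventh chord on E.
B is the fifth of E minor-major seventh; fifth in the bass means second inversion (figured bass 4/3).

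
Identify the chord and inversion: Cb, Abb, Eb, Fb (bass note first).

Fb minor-major seventh, second inversion

Reducing to letter names: Cb, Abb, Eb, Fb. These stack in thirds as Fb–Abb–Cb–Eb — an Fb minor-major seventh chord.
The lowest note is Cb, the fifth of the chord, so this is second inversion (figured bass 4/3).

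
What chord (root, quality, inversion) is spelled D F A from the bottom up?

Reducing to letter names: D, F, A. These stack in thirds as D–F–A — a D minor triad.
With the root (D) in the bass, the chord is in root position (figured bass 5/3).

D minor, root position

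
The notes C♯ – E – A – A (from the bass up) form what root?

C#, E, A are the tones of an A major triad (A–C#–E), making A the root.

A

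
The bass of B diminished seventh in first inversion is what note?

D

The third of B diminished seventh (B–D–F–Ab) is D; that is the bass in first inversion.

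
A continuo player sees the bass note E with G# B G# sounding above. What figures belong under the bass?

5/3

The notes E, G#, B stack in thirds as E–G#–B — an E major triad. The bass E is the root, so this is root position: figured 5/3.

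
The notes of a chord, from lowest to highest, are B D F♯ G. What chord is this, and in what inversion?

The distinct note names are B, D, F#, G. Stacked in thirds they read G–B–D–F#, which is a major seventh chord on G.
B is the third of G major seventh; third in the bass means first inversion (figured bass 6/5).

G major seventh, first inversion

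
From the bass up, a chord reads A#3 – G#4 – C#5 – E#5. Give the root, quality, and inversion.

A# minor seventh, root position

The distinct note names are A#, G#, C#, E#. Stacked in thirds they read A#–C#–E#–G#, which is a minor seventh chord on A#.
With the root (A#) in the bass, the chord is in root position (figured bass 7).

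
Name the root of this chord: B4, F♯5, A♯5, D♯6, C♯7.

The distinct letter names are B, F#, A#, D#, C#. Arranged as a stack of thirds they read B–D#–F#–A#–C#, so B is the root (a B major ninth chord).

B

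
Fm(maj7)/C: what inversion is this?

second inversion

Fm(maj7)/C means F minor-major seventh with C in the bass. C is the fifth of F minor-major seventh (F–Ab–C–E), so this is second inversion.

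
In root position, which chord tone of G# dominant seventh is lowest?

In root position the root is lowest. For G# dominant seventh (G#–B#–D#–F#) that is G#.

G#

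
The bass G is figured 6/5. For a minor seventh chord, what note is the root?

E

The figures 6/5 mean the third of the chord is in the bass. If G is the third of a minor seventh chord, the root is E (chord tones E–G–B–D).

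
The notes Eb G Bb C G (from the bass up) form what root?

C

The distinct letter names are Eb, G, Bb, C. Arranged as a stack of thirds they read C–Eb–G–Bb, so C is the root (a C minor seventh chord).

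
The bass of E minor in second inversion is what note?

In second inversion the fifth is lowest. For E minor (E–G–B) that is B.

B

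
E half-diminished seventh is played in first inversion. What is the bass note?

The third of E half-diminished seventh (E–G–Bb–D) is G; that is the bass in first inversion.

G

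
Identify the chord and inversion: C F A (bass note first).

F major, second inversion

Reducing to letter names: C, F, A. These stack in thirds as F–A–C — an F major triad.
With the fifth (C) in the bass, the chord is in second inversion (figured bass 6/4).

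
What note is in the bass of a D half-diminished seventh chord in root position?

The root of D half-diminished seventh (D–F–Ab–C) is D; that is the bass in root position.

D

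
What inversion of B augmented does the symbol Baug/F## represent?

second inversion

Baug/F## means B augmented with F## in the bass. F## is the fifth of B augmented (B–D#–F##), so this is second inversion.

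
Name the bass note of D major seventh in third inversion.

D major seventh is D–F#–A–C#. Third inversion places the seventh in the bass: C#.

C#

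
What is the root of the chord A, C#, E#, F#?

F#

Reordering A, C#, E#, F# into stacked thirds gives F#–A–C#–E#; the bottom of that stack, F#, is the root.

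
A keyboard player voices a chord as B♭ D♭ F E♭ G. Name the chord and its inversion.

Eb dominant ninth, second inversion

The pitch classes Bb, Db, F, Eb, G arrange in thirds as Eb–G–Bb–Db–F: an Eb dominant ninth chord.
With the fifth (Bb) in the bass, the chord is in second inversion.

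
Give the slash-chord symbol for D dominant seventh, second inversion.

Second inversion of D dominant seventh has the fifth (A) in the bass. As a slash chord: D7/A.

D7/A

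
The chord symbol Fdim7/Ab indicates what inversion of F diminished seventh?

Fdim7/Ab means F diminished seventh with Ab in the bass. Ab is the third of F diminished seventh (F–Ab–Cb–Ebb), so this is first inversion.

first inversion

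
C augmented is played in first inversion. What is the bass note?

E

The third of C augmented (C–E–G#) is E; that is the bass in first inversion.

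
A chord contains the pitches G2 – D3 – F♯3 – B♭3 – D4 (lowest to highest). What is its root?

G

G, D, F#, Bb are the tones of a G minor-major seventh chord (G–Bb–D–F#), making G the root.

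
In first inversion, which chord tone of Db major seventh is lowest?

F

Db major seventh is Db–F–Ab–C. First inversion places the third in the bass: F.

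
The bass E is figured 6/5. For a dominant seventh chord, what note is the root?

C

The figures 6/5 mean the third of the chord is in the bass. If E is the third of a dominant seventh chord, the root is C (chord tones C–E–G–Bb).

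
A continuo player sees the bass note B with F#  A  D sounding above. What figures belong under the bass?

The notes B, F#, A, D stack in thirds as B–D–F#–A — a B minor seventh chord. The bass B is the root, so this is root position: figured 7.

7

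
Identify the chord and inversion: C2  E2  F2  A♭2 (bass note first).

F minor-major seventh, second inversion

The pitch classes C, E, F, Ab arrange in thirds as F–Ab–C–E: an F minor-major seventh chord.
C is the fifth of F minor-major seventh; fifth in the bass means second inversion (figured bass 4/3).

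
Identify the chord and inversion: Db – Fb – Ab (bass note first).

Reducing to letter names: Db, Fb, Ab. These stack in thirds as Db–Fb–Ab — a Db minor triad.
The lowest note is Db, the root of the chord, so this is root position (figured bass 5/3).

Db minor, root position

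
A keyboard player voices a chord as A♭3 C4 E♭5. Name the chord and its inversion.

Ab major, root position

The pitch classes Ab, C, Eb arrange in thirds as Ab–C–Eb: an Ab major triad.
With the root (Ab) in the bass, the chord is in root position (figured bass 5/3).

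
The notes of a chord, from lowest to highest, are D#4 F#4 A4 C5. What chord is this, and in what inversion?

D# diminished seventh, root position

Reducing to letter names: D#, F#, A, C. These stack in thirds as D#–F#–A–C — a D# diminished seventh chord.
D# is the root of D# diminished seventh; root in the bass means root position (figured bass 7).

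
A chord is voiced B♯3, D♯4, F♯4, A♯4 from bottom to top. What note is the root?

B#, D#, F#, A# are the tones of a B# half-diminished seventh chord (B#–D#–F#–A#), making B# the root.

B#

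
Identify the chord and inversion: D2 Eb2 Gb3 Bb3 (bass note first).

Eb minor-major seventh, third inversion

The distinct note names are D, Eb, Gb, Bb. Stacked in thirds they read Eb–Gb–Bb–D, which is a minor-major seventh chord on Eb.
The lowest note is D, the seventh of the chord, so this is third inversion (figured bass 4/2).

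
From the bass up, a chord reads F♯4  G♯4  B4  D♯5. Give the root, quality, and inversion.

G# minor seventh, third inversion

The distinct note names are F#, G#, B, D#. Stacked in thirds they read G#–B–D#–F#, which is a minor seventh chord on G#.
F# is the seventh of G# minor seventh; seventh in the bass means third inversion (figured bass 4/2).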